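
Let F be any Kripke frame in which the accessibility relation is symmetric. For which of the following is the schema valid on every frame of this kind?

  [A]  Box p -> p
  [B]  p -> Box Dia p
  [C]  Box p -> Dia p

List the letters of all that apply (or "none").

(A) Box p -> p is axiom T, which corresponds to reflexivity. Such an R need not be reflexive — not valid.
(B) p -> Box Dia p is axiom B; it is valid on a frame exactly when R is symmetric. Every such R is symmetric, so valid.
(C) Box p -> Dia p is axiom D, which corresponds to seriality. Such an R need not be serial — not valid.

B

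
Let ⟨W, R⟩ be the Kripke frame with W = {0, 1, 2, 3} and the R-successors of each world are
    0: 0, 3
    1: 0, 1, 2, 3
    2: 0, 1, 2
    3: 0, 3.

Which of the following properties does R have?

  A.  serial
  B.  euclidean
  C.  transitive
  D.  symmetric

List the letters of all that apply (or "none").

(A) serial: every world has an R-successor.
(B) not euclidean: 1 R 0 and 1 R 1 but not 0 R 1.
(C) not transitive: 2 R 0 and 0 R 3 but not 2 R 3.
(D) not symmetric: 1 R 0 but not 0 R 1.

A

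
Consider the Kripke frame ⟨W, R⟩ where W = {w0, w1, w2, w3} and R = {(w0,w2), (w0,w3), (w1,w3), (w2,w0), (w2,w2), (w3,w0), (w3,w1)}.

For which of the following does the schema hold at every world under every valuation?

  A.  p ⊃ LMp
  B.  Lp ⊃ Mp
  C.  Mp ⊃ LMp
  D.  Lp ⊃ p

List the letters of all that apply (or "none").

A, B

R is not reflexive: not w0 R w0.
R is symmetric: every R-edge is matched by its reverse.
R is not euclidean: w0 R w2 and w0 R w3 but not w2 R w3.
R is serial: every world has an R-successor.
(A) axiom B: valid iff R is symmetric. R is symmetric — valid.
(B) Lp ⊃ Mp is axiom D, which corresponds to seriality. R is serial — valid.
(C) Mp ⊃ LMp (axiom 5) characterises the euclidean frames. R is not euclidean — not valid.
(D) Lp ⊃ p is axiom T, which corresponds to reflexivity. R is not reflexive — not valid.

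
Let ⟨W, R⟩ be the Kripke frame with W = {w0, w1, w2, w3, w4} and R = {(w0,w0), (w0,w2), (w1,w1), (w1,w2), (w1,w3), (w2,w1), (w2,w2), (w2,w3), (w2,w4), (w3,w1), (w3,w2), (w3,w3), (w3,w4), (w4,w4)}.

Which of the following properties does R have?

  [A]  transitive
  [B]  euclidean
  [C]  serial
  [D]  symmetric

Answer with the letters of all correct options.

(A) not transitive: w0 R w2 and w2 R w1 but not w0 R w1.
(B) not euclidean: w0 R w2 and w0 R w0 but not w2 R w0.
(C) serial: every world has an R-successor.
(D) not symmetric: w0 R w2 but not w2 R w0.

C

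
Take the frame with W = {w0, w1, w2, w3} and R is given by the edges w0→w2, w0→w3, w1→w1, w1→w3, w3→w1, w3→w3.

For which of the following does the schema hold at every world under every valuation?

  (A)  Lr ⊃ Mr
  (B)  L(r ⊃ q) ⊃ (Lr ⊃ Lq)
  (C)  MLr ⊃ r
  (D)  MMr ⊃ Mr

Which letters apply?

R is not symmetric: w0 R w2 but not w2 R w0.
R is not transitive: w0 R w3 and w3 R w1 but not w0 R w1.
R is not serial: w2 has no R-successor.
(A) Lr ⊃ Mr is axiom D, which corresponds to seriality. R is not serial — not valid.
(B) this is just K, valid on every normal frame.
(C) the dual of axiom B: valid iff R is symmetric. R is not symmetric — not valid.
(D) MMr ⊃ Mr is the dual of axiom 4; it is valid on a frame exactly when R is transitive. R is not transitive, so not valid.

B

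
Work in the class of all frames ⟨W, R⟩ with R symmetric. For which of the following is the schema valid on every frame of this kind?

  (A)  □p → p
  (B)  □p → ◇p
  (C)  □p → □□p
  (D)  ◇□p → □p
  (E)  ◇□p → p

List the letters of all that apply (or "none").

(A) □p → p is axiom T, which corresponds to reflexivity. Such an R need not be reflexive — not valid.
(B) □p → ◇p is axiom D, which corresponds to seriality. Such an R need not be serial — not valid.
(C) □p → □□p is axiom 4; it is valid on a frame exactly when R is transitive. Such an R need not be transitive, so not valid.
(D) the dual of axiom 5: valid iff R is euclidean. Such an R need not be euclidean — not valid.
(E) ◇□p → p is the dual of axiom B; it is valid on a frame exactly when R is symmetric. Every such R is symmetric, so valid.

E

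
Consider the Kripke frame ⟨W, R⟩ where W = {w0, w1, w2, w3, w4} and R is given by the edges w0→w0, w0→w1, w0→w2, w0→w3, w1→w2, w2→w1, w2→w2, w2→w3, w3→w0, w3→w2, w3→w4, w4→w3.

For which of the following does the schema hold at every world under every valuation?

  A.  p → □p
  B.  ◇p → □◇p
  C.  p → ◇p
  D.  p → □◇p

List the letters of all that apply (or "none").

R is not reflexive: not w1 R w1.
R is not symmetric: w0 R w1 but not w1 R w0.
R is not euclidean: w0 R w1 and w0 R w0 but not w1 R w0.
R is not a subset of the identity: w0 R w1 with w0 ≠ w1.
(A) p → □p is valid only on frames where every R-edge is a self-loop. Here R ⊄ identity — not valid.
(B) ◇p → □◇p (axiom 5) characterises the euclidean frames. R is not euclidean — not valid.
(C) p → ◇p (the dual of axiom T) characterises the reflexive frames. R is not reflexive — not valid.
(D) axiom B: valid iff R is symmetric. R is not symmetric — not valid.

none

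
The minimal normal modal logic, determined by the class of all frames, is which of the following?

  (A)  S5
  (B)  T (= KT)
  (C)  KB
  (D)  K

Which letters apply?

(A) S5 is determined by the class of reflexive, symmetric, and transitive frames.
(B) T (= KT) is determined by the class of reflexive frames.
(C) KB is determined by the class of symmetric frames.
(D) K is determined by exactly this class.

D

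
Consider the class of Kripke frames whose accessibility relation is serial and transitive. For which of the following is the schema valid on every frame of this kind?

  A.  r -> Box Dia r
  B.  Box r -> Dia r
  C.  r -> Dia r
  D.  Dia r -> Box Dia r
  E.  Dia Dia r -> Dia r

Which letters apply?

(A) r -> Box Dia r is axiom B; it is valid on a frame exactly when R is symmetric. Such an R need not be symmetric, so not valid.
(B) Box r -> Dia r (axiom D) characterises the serial frames. Every such R is serial — valid.
(C) the dual of axiom T: valid iff R is reflexive. Such an R need not be reflexive — not valid.
(D) Dia r -> Box Dia r is axiom 5, which corresponds to the euclidean property. Such an R need not be euclidean — not valid.
(E) the dual of axiom 4: valid iff R is transitive. Every such R is transitive — valid.

B, E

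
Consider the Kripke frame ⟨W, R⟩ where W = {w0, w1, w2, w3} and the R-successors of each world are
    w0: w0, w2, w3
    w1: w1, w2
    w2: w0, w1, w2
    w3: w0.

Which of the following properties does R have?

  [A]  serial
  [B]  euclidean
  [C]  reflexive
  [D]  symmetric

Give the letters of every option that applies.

A, D

(A) serial: every world has an R-successor.
(B) not euclidean: w0 R w2 and w0 R w3 but not w2 R w3.
(C) not reflexive: not w3 R w3.
(D) symmetric: every R-edge is matched by its reverse.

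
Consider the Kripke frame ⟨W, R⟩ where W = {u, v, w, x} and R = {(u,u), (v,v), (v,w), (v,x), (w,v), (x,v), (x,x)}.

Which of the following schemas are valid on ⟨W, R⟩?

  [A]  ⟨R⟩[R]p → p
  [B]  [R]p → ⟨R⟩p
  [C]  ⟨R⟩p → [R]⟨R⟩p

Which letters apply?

R is symmetric: every R-edge is matched by its reverse.
R is not euclidean: v R w and v R x but not w R x.
R is serial: every world has an R-successor.
(A) ⟨R⟩[R]p → p (the dual of axiom B) characterises the symmetric frames. R is symmetric — valid.
(B) [R]p → ⟨R⟩p is axiom D, which corresponds to seriality. R is serial — valid.
(C) ⟨R⟩p → [R]⟨R⟩p is axiom 5, which corresponds to the euclidean property. R is not euclidean — not valid.

A, B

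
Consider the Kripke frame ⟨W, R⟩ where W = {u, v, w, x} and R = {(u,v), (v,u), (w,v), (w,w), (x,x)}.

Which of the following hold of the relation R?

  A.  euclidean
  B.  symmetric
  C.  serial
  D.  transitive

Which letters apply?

C

(A) not euclidean: w R v and w R w but not v R w.
(B) not symmetric: w R v but not v R w.
(C) serial: every world has an R-successor.
(D) not transitive: u R v and v R u but not u R u.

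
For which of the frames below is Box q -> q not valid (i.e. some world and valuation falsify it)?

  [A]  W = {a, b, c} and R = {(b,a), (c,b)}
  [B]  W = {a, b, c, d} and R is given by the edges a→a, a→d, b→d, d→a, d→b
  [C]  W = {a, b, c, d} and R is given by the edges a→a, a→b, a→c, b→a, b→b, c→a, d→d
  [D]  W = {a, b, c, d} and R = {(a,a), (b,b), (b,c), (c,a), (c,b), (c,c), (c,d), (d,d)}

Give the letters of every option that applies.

The schema Box q -> q is axiom T; it is valid on a frame iff R is reflexive.
(A) R is not reflexive (not a R a), so the schema fails here.
(B) R is not reflexive (not b R b), so the schema fails here.
(C) R is not reflexive (not c R c), so the schema fails here.
(D) R is reflexive (each world relates to itself), so the schema is valid here.

A, B, C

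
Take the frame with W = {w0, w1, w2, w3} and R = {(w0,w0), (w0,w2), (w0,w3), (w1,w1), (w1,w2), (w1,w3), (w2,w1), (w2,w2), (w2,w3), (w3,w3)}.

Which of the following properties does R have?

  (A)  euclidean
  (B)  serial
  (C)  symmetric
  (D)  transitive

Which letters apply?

B

(A) not euclidean: w0 R w2 and w0 R w0 but not w2 R w0.
(B) serial: every world has an R-successor.
(C) not symmetric: w0 R w2 but not w2 R w0.
(D) not transitive: w0 R w2 and w2 R w1 but not w0 R w1.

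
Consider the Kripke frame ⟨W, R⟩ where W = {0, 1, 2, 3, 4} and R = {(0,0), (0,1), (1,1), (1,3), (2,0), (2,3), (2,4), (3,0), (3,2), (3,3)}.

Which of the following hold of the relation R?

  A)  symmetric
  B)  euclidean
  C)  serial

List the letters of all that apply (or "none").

(A) not symmetric: 0 R 1 but not 1 R 0.
(B) not euclidean: 0 R 1 and 0 R 0 but not 1 R 0.
(C) not serial: 4 has no R-successor.

none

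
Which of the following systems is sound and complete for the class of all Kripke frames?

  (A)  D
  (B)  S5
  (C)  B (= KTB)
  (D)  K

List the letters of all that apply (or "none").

(A) D is determined by the class of serial frames.
(B) S5 is determined by the class of reflexive, symmetric, and transitive frames.
(C) B (= KTB) is determined by the class of reflexive and symmetric frames.
(D) K is determined by exactly this class.

D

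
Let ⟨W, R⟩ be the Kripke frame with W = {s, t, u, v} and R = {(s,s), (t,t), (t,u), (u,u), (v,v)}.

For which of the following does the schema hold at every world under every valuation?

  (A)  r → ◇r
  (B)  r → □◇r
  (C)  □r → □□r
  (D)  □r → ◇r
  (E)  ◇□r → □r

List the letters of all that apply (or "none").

R is reflexive: each world relates to itself.
R is not symmetric: t R u but not u R t.
R is transitive: R is closed under composition.
R is not euclidean: t R u and t R t but not u R t.
R is serial: every world has an R-successor.
(A) r → ◇r is the dual of axiom T; it is valid on a frame exactly when R is reflexive. R is reflexive, so valid.
(B) r → □◇r is axiom B, which corresponds to symmetry. R is not symmetric — not valid.
(C) □r → □□r is axiom 4, which corresponds to transitivity. R is transitive — valid.
(D) □r → ◇r (axiom D) characterises the serial frames. R is serial — valid.
(E) ◇□r → □r is the dual of axiom 5; it is valid on a frame exactly when R is euclidean. R is not euclidean, so not valid.

A, C, D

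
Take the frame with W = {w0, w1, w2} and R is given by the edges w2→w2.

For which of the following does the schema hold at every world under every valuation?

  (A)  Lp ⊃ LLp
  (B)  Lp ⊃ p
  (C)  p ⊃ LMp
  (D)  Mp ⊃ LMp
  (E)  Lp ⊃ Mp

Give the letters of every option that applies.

A, C, D

R is not reflexive: not w0 R w0.
R is symmetric: every R-edge is matched by its reverse.
R is transitive: R is closed under composition.
R is euclidean: any two R-successors of the same world are R-related.
R is not serial: w0 has no R-successor.
(A) Lp ⊃ LLp (axiom 4) characterises the transitive frames. R is transitive — valid.
(B) axiom T: valid iff R is reflexive. R is not reflexive — not valid.
(C) p ⊃ LMp (axiom B) characterises the symmetric frames. R is symmetric — valid.
(D) Mp ⊃ LMp is axiom 5; it is valid on a frame exactly when R is euclidean. R is euclidean, so valid.
(E) Lp ⊃ Mp (axiom D) characterises the serial frames. R is not serial — not valid.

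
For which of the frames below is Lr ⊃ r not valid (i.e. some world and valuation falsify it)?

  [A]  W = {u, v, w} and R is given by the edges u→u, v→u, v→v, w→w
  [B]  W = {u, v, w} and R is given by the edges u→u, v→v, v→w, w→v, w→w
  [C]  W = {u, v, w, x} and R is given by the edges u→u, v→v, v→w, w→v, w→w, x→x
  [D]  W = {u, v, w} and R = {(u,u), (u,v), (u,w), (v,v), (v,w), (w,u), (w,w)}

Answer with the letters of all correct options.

none

The schema Lr ⊃ r is axiom T; it is valid on a frame iff R is reflexive.
(A) R is reflexive (each world relates to itself), so the schema is valid here.
(B) R is reflexive (each world relates to itself), so the schema is valid here.
(C) R is reflexive (each world relates to itself), so the schema is valid here.
(D) R is reflexive (each world relates to itself), so the schema is valid here.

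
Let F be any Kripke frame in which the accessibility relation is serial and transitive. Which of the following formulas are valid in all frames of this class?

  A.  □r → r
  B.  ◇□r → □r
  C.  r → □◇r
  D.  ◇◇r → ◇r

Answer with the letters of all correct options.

D

(A) □r → r (axiom T) characterises the reflexive frames. Such an R need not be reflexive — not valid.
(B) the dual of axiom 5: valid iff R is euclidean. Such an R need not be euclidean — not valid.
(C) r → □◇r is axiom B, which corresponds to symmetry. Such an R need not be symmetric — not valid.
(D) ◇◇r → ◇r is the dual of axiom 4, which corresponds to transitivity. Every such R is transitive — valid.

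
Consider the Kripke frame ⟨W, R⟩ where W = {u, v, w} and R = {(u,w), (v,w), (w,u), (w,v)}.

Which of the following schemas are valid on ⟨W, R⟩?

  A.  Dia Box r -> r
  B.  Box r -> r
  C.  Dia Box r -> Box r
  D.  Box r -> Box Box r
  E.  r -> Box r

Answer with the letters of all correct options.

A

R is not reflexive: not u R u.
R is symmetric: every R-edge is matched by its reverse.
R is not transitive: u R w and w R u but not u R u.
R is not euclidean: w R u and w R v but not u R v.
R is not a subset of the identity: u R w with u ≠ w.
(A) Dia Box r -> r (the dual of axiom B) characterises the symmetric frames. R is symmetric — valid.
(B) Box r -> r is axiom T; it is valid on a frame exactly when R is reflexive. R is not reflexive, so not valid.
(C) the dual of axiom 5: valid iff R is euclidean. R is not euclidean — not valid.
(D) Box r -> Box Box r (axiom 4) characterises the transitive frames. R is not transitive — not valid.
(E) r -> Box r is valid only on frames where every R-edge is a self-loop. Here R ⊄ identity — not valid.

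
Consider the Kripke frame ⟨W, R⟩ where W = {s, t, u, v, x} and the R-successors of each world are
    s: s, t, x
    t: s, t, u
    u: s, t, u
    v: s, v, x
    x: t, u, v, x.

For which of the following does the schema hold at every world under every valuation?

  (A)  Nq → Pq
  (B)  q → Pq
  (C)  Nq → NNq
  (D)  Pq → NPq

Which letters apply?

R is reflexive: each world relates to itself.
R is not transitive: s R t and t R u but not s R u.
R is not euclidean: s R t and s R x but not t R x.
R is serial: every world has an R-successor.
(A) Nq → Pq is axiom D, which corresponds to seriality. R is serial — valid.
(B) q → Pq is the dual of axiom T; it is valid on a frame exactly when R is reflexive. R is reflexive, so valid.
(C) Nq → NNq is axiom 4; it is valid on a frame exactly when R is transitive. R is not transitive, so not valid.
(D) Pq → NPq is axiom 5, which corresponds to the euclidean property. R is not euclidean — not valid.

A, B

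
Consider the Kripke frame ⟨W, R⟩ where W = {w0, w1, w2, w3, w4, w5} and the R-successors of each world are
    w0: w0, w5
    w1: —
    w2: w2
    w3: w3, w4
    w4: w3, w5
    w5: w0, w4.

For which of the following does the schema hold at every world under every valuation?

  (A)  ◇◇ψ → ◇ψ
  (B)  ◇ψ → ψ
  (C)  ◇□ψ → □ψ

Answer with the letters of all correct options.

none

R is not transitive: w0 R w5 and w5 R w4 but not w0 R w4.
R is not euclidean: w4 R w3 and w4 R w5 but not w3 R w5.
R is not a subset of the identity: w0 R w5 with w0 ≠ w5.
(A) ◇◇ψ → ◇ψ (the dual of axiom 4) characterises the transitive frames. R is not transitive — not valid.
(B) ◇ψ → ψ (the converse of T) corresponds to R being a subset of the identity. Here R ⊄ identity, so not valid.
(C) ◇□ψ → □ψ is the dual of axiom 5, which corresponds to the euclidean property. R is not euclidean — not valid.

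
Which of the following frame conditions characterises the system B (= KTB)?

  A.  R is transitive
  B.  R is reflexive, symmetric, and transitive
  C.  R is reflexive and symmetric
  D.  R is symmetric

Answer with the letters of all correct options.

(A) this class determines K4, not B (= KTB).
(B) this class determines S5, not B (= KTB).
(C) B (= KTB) is sound and complete for exactly this class.
(D) this class determines KB, not B (= KTB).

C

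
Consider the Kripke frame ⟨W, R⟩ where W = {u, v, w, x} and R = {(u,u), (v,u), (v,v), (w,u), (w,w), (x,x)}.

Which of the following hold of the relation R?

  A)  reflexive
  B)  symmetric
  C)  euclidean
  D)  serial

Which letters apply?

(A) reflexive: each world relates to itself.
(B) not symmetric: v R u but not u R v.
(C) not euclidean: v R u and v R v but not u R v.
(D) serial: every world has an R-successor.

A, D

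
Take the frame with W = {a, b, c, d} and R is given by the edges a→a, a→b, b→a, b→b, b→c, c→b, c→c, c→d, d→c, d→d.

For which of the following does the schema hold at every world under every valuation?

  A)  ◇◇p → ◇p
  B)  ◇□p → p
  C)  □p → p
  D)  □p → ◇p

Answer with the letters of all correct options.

B, C, D

R is reflexive: each world relates to itself.
R is symmetric: every R-edge is matched by its reverse.
R is not transitive: a R b and b R c but not a R c.
R is serial: every world has an R-successor.
(A) ◇◇p → ◇p is the dual of axiom 4, which corresponds to transitivity. R is not transitive — not valid.
(B) the dual of axiom B: valid iff R is symmetric. R is symmetric — valid.
(C) □p → p (axiom T) characterises the reflexive frames. R is reflexive — valid.
(D) □p → ◇p is axiom D; it is valid on a frame exactly when R is serial. R is serial, so valid.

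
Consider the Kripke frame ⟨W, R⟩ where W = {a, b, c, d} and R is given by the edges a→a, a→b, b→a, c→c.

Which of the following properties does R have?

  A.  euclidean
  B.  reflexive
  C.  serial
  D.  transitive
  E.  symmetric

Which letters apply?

E

(A) not euclidean: a R b and a R b but not b R b.
(B) not reflexive: not b R b.
(C) not serial: d has no R-successor.
(D) not transitive: b R a and a R b but not b R b.
(E) symmetric: every R-edge is matched by its reverse.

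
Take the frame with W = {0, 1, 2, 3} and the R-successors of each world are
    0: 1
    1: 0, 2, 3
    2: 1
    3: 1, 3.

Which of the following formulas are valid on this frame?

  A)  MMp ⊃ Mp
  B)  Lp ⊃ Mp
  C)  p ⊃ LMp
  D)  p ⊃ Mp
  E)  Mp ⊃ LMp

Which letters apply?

B, C

R is not reflexive: not 0 R 0.
R is symmetric: every R-edge is matched by its reverse.
R is not transitive: 0 R 1 and 1 R 0 but not 0 R 0.
R is not euclidean: 1 R 0 and 1 R 2 but not 0 R 2.
R is serial: every world has an R-successor.
(A) MMp ⊃ Mp (the dual of axiom 4) characterises the transitive frames. R is not transitive — not valid.
(B) axiom D: valid iff R is serial. R is serial — valid.
(C) axiom B: valid iff R is symmetric. R is symmetric — valid.
(D) p ⊃ Mp is the dual of axiom T; it is valid on a frame exactly when R is reflexive. R is not reflexive, so not valid.
(E) Mp ⊃ LMp (axiom 5) characterises the euclidean frames. R is not euclidean — not valid.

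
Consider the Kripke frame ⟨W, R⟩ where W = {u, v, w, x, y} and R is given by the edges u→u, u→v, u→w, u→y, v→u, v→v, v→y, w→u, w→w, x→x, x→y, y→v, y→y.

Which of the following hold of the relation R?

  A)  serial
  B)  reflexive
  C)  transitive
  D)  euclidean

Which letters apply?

(A) serial: every world has an R-successor.
(B) reflexive: each world relates to itself.
(C) not transitive: v R u and u R w but not v R w.
(D) not euclidean: u R v and u R w but not v R w.

A, B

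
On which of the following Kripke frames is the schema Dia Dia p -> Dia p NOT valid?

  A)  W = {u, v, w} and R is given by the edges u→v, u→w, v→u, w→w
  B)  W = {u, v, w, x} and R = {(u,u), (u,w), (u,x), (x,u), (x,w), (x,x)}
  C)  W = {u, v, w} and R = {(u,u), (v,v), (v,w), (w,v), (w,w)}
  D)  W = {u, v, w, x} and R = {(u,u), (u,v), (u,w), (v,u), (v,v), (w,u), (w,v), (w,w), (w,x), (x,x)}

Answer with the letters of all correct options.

A, D

The schema Dia Dia p -> Dia p is the dual of axiom 4; it is valid on a frame iff R is transitive.
(A) R is not transitive (u R v and v R u but not u R u), so the schema fails here.
(B) R is transitive (R is closed under composition), so the schema is valid here.
(C) R is transitive (R is closed under composition), so the schema is valid here.
(D) R is not transitive (u R w and w R x but not u R x), so the schema fails here.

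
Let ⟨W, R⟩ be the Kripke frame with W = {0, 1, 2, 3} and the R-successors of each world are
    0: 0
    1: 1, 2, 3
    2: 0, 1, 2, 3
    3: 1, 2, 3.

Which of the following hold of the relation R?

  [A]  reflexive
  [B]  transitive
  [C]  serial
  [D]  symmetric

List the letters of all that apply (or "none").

A, C

(A) reflexive: each world relates to itself.
(B) not transitive: 1 R 2 and 2 R 0 but not 1 R 0.
(C) serial: every world has an R-successor.
(D) not symmetric: 2 R 0 but not 0 R 2.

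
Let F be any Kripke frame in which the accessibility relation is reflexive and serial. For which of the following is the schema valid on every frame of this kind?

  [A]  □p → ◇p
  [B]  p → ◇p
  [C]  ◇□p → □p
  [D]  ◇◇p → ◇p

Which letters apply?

A, B

(A) □p → ◇p (axiom D) characterises the serial frames. Every such R is serial — valid.
(B) p → ◇p is the dual of axiom T, which corresponds to reflexivity. Every such R is reflexive — valid.
(C) ◇□p → □p is the dual of axiom 5; it is valid on a frame exactly when R is euclidean. Such an R need not be euclidean, so not valid.
(D) ◇◇p → ◇p (the dual of axiom 4) characterises the transitive frames. Such an R need not be transitive — not valid.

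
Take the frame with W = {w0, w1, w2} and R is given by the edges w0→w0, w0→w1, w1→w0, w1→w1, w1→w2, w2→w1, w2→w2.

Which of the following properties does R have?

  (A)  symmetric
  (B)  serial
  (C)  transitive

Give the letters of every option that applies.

(A) symmetric: every R-edge is matched by its reverse.
(B) serial: every world has an R-successor.
(C) not transitive: w0 R w1 and w1 R w2 but not w0 R w2.

A, B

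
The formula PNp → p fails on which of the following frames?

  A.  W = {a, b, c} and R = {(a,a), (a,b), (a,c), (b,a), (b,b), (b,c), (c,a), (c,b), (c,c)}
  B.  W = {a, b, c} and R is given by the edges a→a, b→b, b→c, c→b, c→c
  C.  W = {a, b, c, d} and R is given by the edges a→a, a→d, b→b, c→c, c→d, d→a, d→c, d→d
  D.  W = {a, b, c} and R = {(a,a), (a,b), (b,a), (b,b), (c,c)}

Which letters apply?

The schema PNp → p is the dual of axiom B; it is valid on a frame iff R is symmetric.
(A) R is symmetric (every R-edge is matched by its reverse), so the schema is valid here.
(B) R is symmetric (every R-edge is matched by its reverse), so the schema is valid here.
(C) R is symmetric (every R-edge is matched by its reverse), so the schema is valid here.
(D) R is symmetric (every R-edge is matched by its reverse), so the schema is valid here.

none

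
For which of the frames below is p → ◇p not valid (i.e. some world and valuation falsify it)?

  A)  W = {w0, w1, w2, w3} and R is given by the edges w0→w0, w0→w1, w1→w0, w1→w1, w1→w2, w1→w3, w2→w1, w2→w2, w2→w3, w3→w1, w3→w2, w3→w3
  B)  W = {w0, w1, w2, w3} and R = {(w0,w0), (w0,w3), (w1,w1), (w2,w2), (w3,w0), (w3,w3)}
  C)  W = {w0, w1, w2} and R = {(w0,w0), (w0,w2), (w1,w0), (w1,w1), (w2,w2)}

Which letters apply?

The schema p → ◇p is the dual of axiom T; it is valid on a frame iff R is reflexive.
(A) R is reflexive (each world relates to itself), so the schema is valid here.
(B) R is reflexive (each world relates to itself), so the schema is valid here.
(C) R is reflexive (each world relates to itself), so the schema is valid here.

none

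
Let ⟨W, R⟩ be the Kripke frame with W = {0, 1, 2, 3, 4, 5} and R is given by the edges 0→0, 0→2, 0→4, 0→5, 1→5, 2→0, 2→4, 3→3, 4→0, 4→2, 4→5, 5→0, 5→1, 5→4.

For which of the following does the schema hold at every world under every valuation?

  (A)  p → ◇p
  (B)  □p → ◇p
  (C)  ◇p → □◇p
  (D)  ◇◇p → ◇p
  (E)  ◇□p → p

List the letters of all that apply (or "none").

B, E

R is not reflexive: not 1 R 1.
R is symmetric: every R-edge is matched by its reverse.
R is not transitive: 0 R 5 and 5 R 1 but not 0 R 1.
R is not euclidean: 0 R 2 and 0 R 5 but not 2 R 5.
R is serial: every world has an R-successor.
(A) p → ◇p is the dual of axiom T; it is valid on a frame exactly when R is reflexive. R is not reflexive, so not valid.
(B) □p → ◇p (axiom D) characterises the serial frames. R is serial — valid.
(C) ◇p → □◇p is axiom 5; it is valid on a frame exactly when R is euclidean. R is not euclidean, so not valid.
(D) ◇◇p → ◇p is the dual of axiom 4, which corresponds to transitivity. R is not transitive — not valid.
(E) the dual of axiom B: valid iff R is symmetric. R is symmetric — valid.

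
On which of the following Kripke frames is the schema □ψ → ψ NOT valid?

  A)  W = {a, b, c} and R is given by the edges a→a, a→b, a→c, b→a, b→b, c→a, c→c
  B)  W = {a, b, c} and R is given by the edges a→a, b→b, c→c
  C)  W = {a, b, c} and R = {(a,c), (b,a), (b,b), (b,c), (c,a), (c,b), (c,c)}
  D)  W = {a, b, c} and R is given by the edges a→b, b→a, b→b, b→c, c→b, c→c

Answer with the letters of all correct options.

The schema □ψ → ψ is axiom T; it is valid on a frame iff R is reflexive.
(A) R is reflexive (each world relates to itself), so the schema is valid here.
(B) R is reflexive (each world relates to itself), so the schema is valid here.
(C) R is not reflexive (not a R a), so the schema fails here.
(D) R is not reflexive (not a R a), so the schema fails here.

C, D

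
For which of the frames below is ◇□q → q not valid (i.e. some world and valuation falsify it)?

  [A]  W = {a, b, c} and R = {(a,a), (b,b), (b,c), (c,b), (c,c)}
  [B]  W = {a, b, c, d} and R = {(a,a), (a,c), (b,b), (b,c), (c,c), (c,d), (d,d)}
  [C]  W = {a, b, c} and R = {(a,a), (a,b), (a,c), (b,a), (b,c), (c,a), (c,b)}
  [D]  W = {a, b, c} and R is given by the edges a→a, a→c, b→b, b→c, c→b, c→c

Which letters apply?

The schema ◇□q → q is the dual of axiom B; it is valid on a frame iff R is symmetric.
(A) R is symmetric (every R-edge is matched by its reverse), so the schema is valid here.
(B) R is not symmetric (a R c but not c R a), so the schema fails here.
(C) R is symmetric (every R-edge is matched by its reverse), so the schema is valid here.
(D) R is not symmetric (a R c but not c R a), so the schema fails here.

B, D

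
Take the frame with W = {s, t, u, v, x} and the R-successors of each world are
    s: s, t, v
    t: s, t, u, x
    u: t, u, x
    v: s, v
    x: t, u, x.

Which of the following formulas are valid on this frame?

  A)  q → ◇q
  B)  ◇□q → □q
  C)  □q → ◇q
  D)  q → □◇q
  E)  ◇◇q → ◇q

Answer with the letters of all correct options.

R is reflexive: each world relates to itself.
R is symmetric: every R-edge is matched by its reverse.
R is not transitive: s R t and t R u but not s R u.
R is not euclidean: s R t and s R v but not t R v.
R is serial: every world has an R-successor.
(A) the dual of axiom T: valid iff R is reflexive. R is reflexive — valid.
(B) the dual of axiom 5: valid iff R is euclidean. R is not euclidean — not valid.
(C) □q → ◇q is axiom D, which corresponds to seriality. R is serial — valid.
(D) axiom B: valid iff R is symmetric. R is symmetric — valid.
(E) ◇◇q → ◇q is the dual of axiom 4, which corresponds to transitivity. R is not transitive — not valid.

A, C, D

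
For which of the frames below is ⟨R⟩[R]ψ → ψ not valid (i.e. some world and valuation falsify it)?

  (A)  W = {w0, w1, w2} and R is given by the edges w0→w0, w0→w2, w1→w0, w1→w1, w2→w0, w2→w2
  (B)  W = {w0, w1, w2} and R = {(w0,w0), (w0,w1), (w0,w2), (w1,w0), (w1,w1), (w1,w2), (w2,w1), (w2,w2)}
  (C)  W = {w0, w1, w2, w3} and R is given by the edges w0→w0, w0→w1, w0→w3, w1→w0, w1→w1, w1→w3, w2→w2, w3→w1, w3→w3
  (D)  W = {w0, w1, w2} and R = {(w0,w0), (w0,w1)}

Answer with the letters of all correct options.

A, B, C, D

The schema ⟨R⟩[R]ψ → ψ is the dual of axiom B; it is valid on a frame iff R is symmetric.
(A) R is not symmetric (w1 R w0 but not w0 R w1), so the schema fails here.
(B) R is not symmetric (w0 R w2 but not w2 R w0), so the schema fails here.
(C) R is not symmetric (w0 R w3 but not w3 R w0), so the schema fails here.
(D) R is not symmetric (w0 R w1 but not w1 R w0), so the schema fails here.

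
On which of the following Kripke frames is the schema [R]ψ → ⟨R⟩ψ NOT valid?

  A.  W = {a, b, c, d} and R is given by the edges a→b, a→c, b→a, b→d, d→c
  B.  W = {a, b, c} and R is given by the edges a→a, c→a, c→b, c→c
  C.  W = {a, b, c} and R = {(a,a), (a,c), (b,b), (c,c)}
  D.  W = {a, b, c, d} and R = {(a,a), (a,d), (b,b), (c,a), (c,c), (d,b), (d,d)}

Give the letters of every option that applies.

A, B

The schema [R]ψ → ⟨R⟩ψ is axiom D; it is valid on a frame iff R is serial.
(A) R is not serial (c has no R-successor), so the schema fails here.
(B) R is not serial (b has no R-successor), so the schema fails here.
(C) R is serial (every world has an R-successor), so the schema is valid here.
(D) R is serial (every world has an R-successor), so the schema is valid here.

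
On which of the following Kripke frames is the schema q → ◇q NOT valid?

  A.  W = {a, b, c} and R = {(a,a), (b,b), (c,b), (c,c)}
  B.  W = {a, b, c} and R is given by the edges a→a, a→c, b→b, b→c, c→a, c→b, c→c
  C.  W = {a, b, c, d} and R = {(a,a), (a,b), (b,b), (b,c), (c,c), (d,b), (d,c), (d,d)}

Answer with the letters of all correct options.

none

The schema q → ◇q is the dual of axiom T; it is valid on a frame iff R is reflexive.
(A) R is reflexive (each world relates to itself), so the schema is valid here.
(B) R is reflexive (each world relates to itself), so the schema is valid here.
(C) R is reflexive (each world relates to itself), so the schema is valid here.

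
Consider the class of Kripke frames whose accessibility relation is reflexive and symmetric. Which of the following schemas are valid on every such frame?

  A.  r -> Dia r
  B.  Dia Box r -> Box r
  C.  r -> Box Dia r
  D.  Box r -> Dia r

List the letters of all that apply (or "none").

A, C, D

Reflexive relations are serial.
(A) r -> Dia r is the dual of axiom T; it is valid on a frame exactly when R is reflexive. Every such R is reflexive, so valid.
(B) Dia Box r -> Box r is the dual of axiom 5, which corresponds to the euclidean property. Such an R need not be euclidean — not valid.
(C) r -> Box Dia r is axiom B; it is valid on a frame exactly when R is symmetric. Every such R is symmetric, so valid.
(D) Box r -> Dia r (axiom D) characterises the serial frames. Every such R is serial — valid.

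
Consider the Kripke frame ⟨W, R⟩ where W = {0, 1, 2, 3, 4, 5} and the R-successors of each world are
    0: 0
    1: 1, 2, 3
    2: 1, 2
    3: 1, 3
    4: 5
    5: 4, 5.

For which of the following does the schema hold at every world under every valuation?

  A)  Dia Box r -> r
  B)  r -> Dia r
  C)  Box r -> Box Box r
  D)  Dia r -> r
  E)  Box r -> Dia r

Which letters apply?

R is not reflexive: not 4 R 4.
R is symmetric: every R-edge is matched by its reverse.
R is not transitive: 2 R 1 and 1 R 3 but not 2 R 3.
R is serial: every world has an R-successor.
R is not a subset of the identity: 1 R 2 with 1 ≠ 2.
(A) Dia Box r -> r is the dual of axiom B, which corresponds to symmetry. R is symmetric — valid.
(B) r -> Dia r is the dual of axiom T; it is valid on a frame exactly when R is reflexive. R is not reflexive, so not valid.
(C) axiom 4: valid iff R is transitive. R is not transitive — not valid.
(D) Dia r -> r is the converse of T; it holds exactly when R ⊆ identity. Here R ⊄ identity — not valid.
(E) Box r -> Dia r (axiom D) characterises the serial frames. R is serial — valid.

A, E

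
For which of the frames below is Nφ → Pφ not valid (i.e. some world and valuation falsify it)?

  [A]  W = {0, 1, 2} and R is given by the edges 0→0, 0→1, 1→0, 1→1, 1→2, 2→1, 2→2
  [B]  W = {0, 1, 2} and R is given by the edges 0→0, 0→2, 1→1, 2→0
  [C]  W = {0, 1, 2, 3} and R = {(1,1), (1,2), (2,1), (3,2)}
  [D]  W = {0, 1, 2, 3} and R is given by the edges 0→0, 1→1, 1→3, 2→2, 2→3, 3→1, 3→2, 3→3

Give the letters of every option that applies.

C

The schema Nφ → Pφ is axiom D; it is valid on a frame iff R is serial.
(A) R is serial (every world has an R-successor), so the schema is valid here.
(B) R is serial (every world has an R-successor), so the schema is valid here.
(C) R is not serial (0 has no R-successor), so the schema fails here.
(D) R is serial (every world has an R-successor), so the schema is valid here.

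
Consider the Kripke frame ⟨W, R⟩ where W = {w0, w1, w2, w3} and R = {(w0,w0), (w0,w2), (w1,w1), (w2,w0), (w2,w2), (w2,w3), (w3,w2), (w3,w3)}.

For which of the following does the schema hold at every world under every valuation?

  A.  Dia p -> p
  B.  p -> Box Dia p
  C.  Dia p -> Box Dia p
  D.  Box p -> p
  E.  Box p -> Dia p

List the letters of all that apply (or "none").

R is reflexive: each world relates to itself.
R is symmetric: every R-edge is matched by its reverse.
R is not euclidean: w2 R w0 and w2 R w3 but not w0 R w3.
R is serial: every world has an R-successor.
R is not a subset of the identity: w0 R w2 with w0 ≠ w2.
(A) Dia p -> p (the converse of T) corresponds to R being a subset of the identity. Here R ⊄ identity, so not valid.
(B) p -> Box Dia p is axiom B; it is valid on a frame exactly when R is symmetric. R is symmetric, so valid.
(C) axiom 5: valid iff R is euclidean. R is not euclidean — not valid.
(D) Box p -> p is axiom T, which corresponds to reflexivity. R is reflexive — valid.
(E) Box p -> Dia p (axiom D) characterises the serial frames. R is serial — valid.

B, D, E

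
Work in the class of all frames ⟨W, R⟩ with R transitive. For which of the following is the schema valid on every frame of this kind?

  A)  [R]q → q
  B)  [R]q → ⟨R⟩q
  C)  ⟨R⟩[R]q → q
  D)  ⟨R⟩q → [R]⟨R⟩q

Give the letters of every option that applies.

(A) [R]q → q (axiom T) characterises the reflexive frames. Such an R need not be reflexive — not valid.
(B) [R]q → ⟨R⟩q (axiom D) characterises the serial frames. Such an R need not be serial — not valid.
(C) ⟨R⟩[R]q → q is the dual of axiom B; it is valid on a frame exactly when R is symmetric. Such an R need not be symmetric, so not valid.
(D) ⟨R⟩q → [R]⟨R⟩q (axiom 5) characterises the euclidean frames. Such an R need not be euclidean — not valid.

none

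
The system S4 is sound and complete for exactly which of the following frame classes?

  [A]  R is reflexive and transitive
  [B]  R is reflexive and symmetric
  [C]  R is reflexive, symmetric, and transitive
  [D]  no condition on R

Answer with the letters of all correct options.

(A) S4 is sound and complete for exactly this class.
(B) this class determines B (= KTB), not S4.
(C) this class determines S5, not S4.
(D) this class determines K, not S4.

A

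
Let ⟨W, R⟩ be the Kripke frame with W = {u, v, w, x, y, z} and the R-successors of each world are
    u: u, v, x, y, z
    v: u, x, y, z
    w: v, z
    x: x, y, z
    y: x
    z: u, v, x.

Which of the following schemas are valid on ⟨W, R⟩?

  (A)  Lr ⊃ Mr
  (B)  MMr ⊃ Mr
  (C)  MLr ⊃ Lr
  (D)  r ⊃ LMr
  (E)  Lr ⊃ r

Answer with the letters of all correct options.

R is not reflexive: not v R v.
R is not symmetric: u R x but not x R u.
R is not transitive: v R u and u R v but not v R v.
R is not euclidean: u R x and u R u but not x R u.
R is serial: every world has an R-successor.
(A) Lr ⊃ Mr (axiom D) characterises the serial frames. R is serial — valid.
(B) the dual of axiom 4: valid iff R is transitive. R is not transitive — not valid.
(C) MLr ⊃ Lr is the dual of axiom 5; it is valid on a frame exactly when R is euclidean. R is not euclidean, so not valid.
(D) axiom B: valid iff R is symmetric. R is not symmetric — not valid.
(E) axiom T: valid iff R is reflexive. R is not reflexive — not valid.

A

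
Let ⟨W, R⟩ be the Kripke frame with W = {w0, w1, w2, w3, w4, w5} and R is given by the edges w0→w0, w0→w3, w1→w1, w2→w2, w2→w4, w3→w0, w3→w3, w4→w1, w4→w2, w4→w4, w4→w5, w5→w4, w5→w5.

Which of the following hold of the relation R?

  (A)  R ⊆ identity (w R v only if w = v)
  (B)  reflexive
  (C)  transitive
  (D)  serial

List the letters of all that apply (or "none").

B, D

(A) not ⊆ identity: w0 R w3 with w0 ≠ w3.
(B) reflexive: each world relates to itself.
(C) not transitive: w2 R w4 and w4 R w1 but not w2 R w1.
(D) serial: every world has an R-successor.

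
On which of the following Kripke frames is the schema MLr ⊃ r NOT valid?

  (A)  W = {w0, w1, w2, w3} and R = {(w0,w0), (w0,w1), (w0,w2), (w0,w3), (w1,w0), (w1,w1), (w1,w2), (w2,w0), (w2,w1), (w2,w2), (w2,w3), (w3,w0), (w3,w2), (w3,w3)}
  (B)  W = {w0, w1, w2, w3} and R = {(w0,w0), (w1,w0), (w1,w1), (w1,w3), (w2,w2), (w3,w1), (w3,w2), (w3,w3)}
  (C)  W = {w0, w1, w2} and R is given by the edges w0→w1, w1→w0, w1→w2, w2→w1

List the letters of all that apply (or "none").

B

The schema MLr ⊃ r is the dual of axiom B; it is valid on a frame iff R is symmetric.
(A) R is symmetric (every R-edge is matched by its reverse), so the schema is valid here.
(B) R is not symmetric (w1 R w0 but not w0 R w1), so the schema fails here.
(C) R is symmetric (every R-edge is matched by its reverse), so the schema is valid here.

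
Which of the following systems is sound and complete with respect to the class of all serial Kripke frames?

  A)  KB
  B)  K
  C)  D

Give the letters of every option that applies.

(A) KB is determined by the class of symmetric frames.
(B) K is determined by the class of arbitrary frames.
(C) D is determined by exactly this class.

C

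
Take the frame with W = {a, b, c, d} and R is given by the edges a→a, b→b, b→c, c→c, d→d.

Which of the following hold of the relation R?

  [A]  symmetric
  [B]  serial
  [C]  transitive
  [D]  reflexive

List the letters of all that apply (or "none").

B, C, D

(A) not symmetric: b R c but not c R b.
(B) serial: every world has an R-successor.
(C) transitive: R is closed under composition.
(D) reflexive: each world relates to itself.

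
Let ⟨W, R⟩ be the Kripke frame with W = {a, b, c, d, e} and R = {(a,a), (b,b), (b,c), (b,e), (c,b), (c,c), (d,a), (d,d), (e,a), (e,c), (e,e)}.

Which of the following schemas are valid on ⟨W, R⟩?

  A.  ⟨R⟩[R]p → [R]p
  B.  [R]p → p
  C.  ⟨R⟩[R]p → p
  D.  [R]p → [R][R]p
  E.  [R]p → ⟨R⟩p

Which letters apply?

B, E

R is reflexive: each world relates to itself.
R is not symmetric: b R e but not e R b.
R is not transitive: b R e and e R a but not b R a.
R is not euclidean: b R c and b R e but not c R e.
R is serial: every world has an R-successor.
(A) the dual of axiom 5: valid iff R is euclidean. R is not euclidean — not valid.
(B) [R]p → p is axiom T; it is valid on a frame exactly when R is reflexive. R is reflexive, so valid.
(C) ⟨R⟩[R]p → p is the dual of axiom B, which corresponds to symmetry. R is not symmetric — not valid.
(D) [R]p → [R][R]p (axiom 4) characterises the transitive frames. R is not transitive — not valid.
(E) [R]p → ⟨R⟩p is axiom D; it is valid on a frame exactly when R is serial. R is serial, so valid.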